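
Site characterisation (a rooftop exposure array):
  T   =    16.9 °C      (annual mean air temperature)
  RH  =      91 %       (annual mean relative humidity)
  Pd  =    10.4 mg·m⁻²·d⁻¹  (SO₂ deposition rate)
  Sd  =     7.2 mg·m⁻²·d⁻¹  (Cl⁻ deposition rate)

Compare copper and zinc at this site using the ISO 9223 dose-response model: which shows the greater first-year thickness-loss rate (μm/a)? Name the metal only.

copper

copper: f(T) = -0.080·(T−10) [T>10 °C] = -0.5520
  sulphur-dioxide contribution → 1.204 μm/a
  chloride contribution → 1.058 μm/a
  ⇒ r_corr(copper) = 2.262 μm/a
zinc: f(T) = -0.071·(T−10) [T>10 °C] = -0.4899
  sulphur-dioxide contribution → 1.456 μm/a
  chloride contribution → 0.4696 μm/a
  ⇒ r_corr(zinc) = 1.926 μm/a
Ordering by μm/a: copper (2.26) > zinc (1.93)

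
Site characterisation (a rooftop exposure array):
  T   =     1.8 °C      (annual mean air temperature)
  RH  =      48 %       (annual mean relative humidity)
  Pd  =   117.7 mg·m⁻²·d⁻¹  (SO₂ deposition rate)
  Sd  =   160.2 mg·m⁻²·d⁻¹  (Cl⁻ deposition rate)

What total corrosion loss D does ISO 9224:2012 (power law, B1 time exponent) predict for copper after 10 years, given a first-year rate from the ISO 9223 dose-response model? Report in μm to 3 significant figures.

copper: f(T) = +0.126·(T−10) [T≤10 °C] = -1.0332
  SO₂ term: 0.0053·117.7^0.26·exp(0.059·48-1.0332) = 0.1106
  Sd branch = 0.01025·Sd^0.27·e^(0.036·RH+0.049·T) = 0.2482 μm/a
  sum: 0.1106 + 0.2482 → r_corr = 0.3588 μm/a
Long-term exponent b (ISO 9224 Table 2, B1) = 0.667
  D(10) = 0.3588 × 10^0.667 = 0.3588 × 4.645 = 1.667 μm

D(10) = 1.67 μm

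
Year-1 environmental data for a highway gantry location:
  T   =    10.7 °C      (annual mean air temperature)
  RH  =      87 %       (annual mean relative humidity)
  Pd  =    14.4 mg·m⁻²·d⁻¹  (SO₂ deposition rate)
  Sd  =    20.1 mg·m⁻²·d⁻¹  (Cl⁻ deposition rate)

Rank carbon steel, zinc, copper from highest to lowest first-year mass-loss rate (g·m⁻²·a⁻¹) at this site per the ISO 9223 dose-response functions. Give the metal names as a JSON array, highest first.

carbon steel: f(T) = -0.054·(T−10) [T>10 °C] = -0.0378
  Pd branch = 1.77·Pd^0.52·e^(0.02·RH+f) = 38.87 μm/a
  Sd branch = 0.102·Sd^0.62·e^(0.033·RH+0.04·T) = 17.75 μm/a
  sum: 38.87 + 17.75 → r_corr = 56.62 μm/a
  mass loss = 56.62 μm/a × 7.85 g/cm³ = 444.5 g·m⁻²·a⁻¹
zinc: f(T) = -0.071·(T−10) [T>10 °C] = -0.0497
  Pd branch = 0.0129·Pd^0.44·e^(0.046·RH+f) = 2.171 μm/a
  Sd branch = 0.0175·Sd^0.57·e^(0.008·RH+0.085·T) = 0.4821 μm/a
  r_corr = 2.171 + 0.4821 = 2.653 μm/a
  mass loss = 2.653 μm/a × 7.14 g/cm³ = 18.95 g·m⁻²·a⁻¹
copper: temperature factor f = -0.080·(0.7) = -0.0560
  Pd branch = 0.0053·Pd^0.26·e^(0.059·RH+f) = 1.7 μm/a
  Sd branch = 0.01025·Sd^0.27·e^(0.036·RH+0.049·T) = 0.8923 μm/a
  sum: 1.7 + 0.8923 → r_corr = 2.592 μm/a
  mass loss = 2.592 μm/a × 8.96 g/cm³ = 23.22 g·m⁻²·a⁻¹
Ordering by g·m⁻²·a⁻¹: carbon steel (444) > copper (23.2) > zinc (18.9)

["carbon steel", "copper", "zinc"]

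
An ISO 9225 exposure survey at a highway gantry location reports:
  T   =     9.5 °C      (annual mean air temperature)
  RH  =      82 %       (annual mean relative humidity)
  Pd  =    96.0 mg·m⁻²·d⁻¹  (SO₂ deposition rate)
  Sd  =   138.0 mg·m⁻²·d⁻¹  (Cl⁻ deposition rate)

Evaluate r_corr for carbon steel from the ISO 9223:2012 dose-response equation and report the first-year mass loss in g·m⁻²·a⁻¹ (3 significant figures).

carbon steel: f(T) = +0.150·(T−10) [T≤10 °C] = -0.0750
  Pd branch = 1.77·Pd^0.52·e^(0.02·RH+f) = 90.87 μm/a
  Cl⁻ term: 0.102·138.0^0.62·exp(0.033·82+0.04·9.5) = 47.38
  r_corr = 90.87 + 47.38 = 138.2 μm/a
Convert to mass loss: 138.2 μm/a × 7.85 g/cm³ = 1085 g·m⁻²·a⁻¹

r_corr = 1.09e+03 g·m⁻²·a⁻¹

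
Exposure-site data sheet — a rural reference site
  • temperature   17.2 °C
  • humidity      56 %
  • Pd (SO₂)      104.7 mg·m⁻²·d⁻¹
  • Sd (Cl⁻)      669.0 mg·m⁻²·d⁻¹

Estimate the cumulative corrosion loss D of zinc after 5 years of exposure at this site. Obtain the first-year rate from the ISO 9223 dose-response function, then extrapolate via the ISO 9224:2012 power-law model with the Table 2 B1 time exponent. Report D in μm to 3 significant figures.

D(5) = 20.7 μm

zinc: f(T) = -0.071·(T−10) [T>10 °C] = -0.5112
  Pd branch = 0.0129·Pd^0.44·e^(0.046·RH+f) = 0.7872 μm/a
  Cl⁻ term: 0.0175·669.0^0.57·exp(0.008·56+0.085·17.2) = 4.82
  r_corr = 0.7872 + 4.82 = 5.607 μm/a
Long-term exponent b (ISO 9224 Table 2, B1) = 0.813
  D(5) = 5.607 × 5^0.813 = 5.607 × 3.701 = 20.75 μm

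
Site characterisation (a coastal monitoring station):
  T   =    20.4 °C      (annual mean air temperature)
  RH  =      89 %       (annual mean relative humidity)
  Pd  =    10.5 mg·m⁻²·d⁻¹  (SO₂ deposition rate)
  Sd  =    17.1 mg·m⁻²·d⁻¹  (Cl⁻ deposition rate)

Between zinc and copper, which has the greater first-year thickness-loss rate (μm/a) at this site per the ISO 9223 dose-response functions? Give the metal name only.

zinc: temperature factor f = -0.071·(10.4) = -0.7384
  sulphur-dioxide contribution → 1.04 μm/a
  chloride contribution → 1.019 μm/a
  total first-year rate 2.059 μm/a
copper: T>10 °C ⇒ hinge -0.080·(20.4−10) = -0.8320
  sulphur-dioxide contribution → 0.8108 μm/a
  chloride contribution → 1.476 μm/a
  total first-year rate 2.287 μm/a
Ordering by μm/a: copper (2.29) > zinc (2.06)

copper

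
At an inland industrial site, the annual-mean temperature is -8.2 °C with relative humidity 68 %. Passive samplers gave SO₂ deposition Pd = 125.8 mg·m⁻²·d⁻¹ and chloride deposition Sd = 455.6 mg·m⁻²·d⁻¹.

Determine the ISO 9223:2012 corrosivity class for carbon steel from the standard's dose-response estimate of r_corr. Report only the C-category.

C3

carbon steel: f(T) = +0.150·(T−10) [T≤10 °C] = -2.7300
  Pd branch = 1.77·Pd^0.52·e^(0.02·RH+f) = 5.557 μm/a
  Sd branch = 0.102·Sd^0.62·e^(0.033·RH+0.04·T) = 30.83 μm/a
  r_corr = 5.557 + 30.83 = 36.39 μm/a
Category bounds: 25…50 μm/a bracket r_corr ⇒ C3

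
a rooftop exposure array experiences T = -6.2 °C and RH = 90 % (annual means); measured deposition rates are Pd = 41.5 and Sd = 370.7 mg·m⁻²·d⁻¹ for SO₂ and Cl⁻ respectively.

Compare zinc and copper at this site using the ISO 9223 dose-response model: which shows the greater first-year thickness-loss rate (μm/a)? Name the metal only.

zinc

zinc: f(T) = +0.038·(T−10) [T≤10 °C] = -0.6156
  SO₂ term: 0.0129·41.5^0.44·exp(0.046·90-0.6156) = 2.255
  Sd branch = 0.0175·Sd^0.57·e^(0.008·RH+0.085·T) = 0.6183 μm/a
  r_corr = 2.255 + 0.6183 = 2.873 μm/a
copper: f(T) = +0.126·(T−10) [T≤10 °C] = -2.0412
  Pd branch = 0.0053·Pd^0.26·e^(0.059·RH+f) = 0.3669 μm/a
  Sd branch = 0.01025·Sd^0.27·e^(0.036·RH+0.049·T) = 0.954 μm/a
  r_corr = 0.3669 + 0.954 = 1.321 μm/a
Ordering by μm/a: zinc (2.87) > copper (1.32)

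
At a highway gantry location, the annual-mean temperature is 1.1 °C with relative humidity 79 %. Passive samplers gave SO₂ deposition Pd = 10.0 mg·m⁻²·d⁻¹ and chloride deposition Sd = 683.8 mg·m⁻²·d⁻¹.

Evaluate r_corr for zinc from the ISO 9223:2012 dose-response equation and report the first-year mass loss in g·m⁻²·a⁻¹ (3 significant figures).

zinc: T≤10 °C ⇒ hinge +0.038·(1.1−10) = -0.3382
  Pd branch = 0.0129·Pd^0.44·e^(0.046·RH+f) = 0.9593 μm/a
  Cl⁻ term: 0.0175·683.8^0.57·exp(0.008·79+0.085·1.1) = 1.493
  sum: 0.9593 + 1.493 → r_corr = 2.452 μm/a
Convert to mass loss: 2.452 μm/a × 7.14 g/cm³ = 17.51 g·m⁻²·a⁻¹

r_corr = 17.5 g·m⁻²·a⁻¹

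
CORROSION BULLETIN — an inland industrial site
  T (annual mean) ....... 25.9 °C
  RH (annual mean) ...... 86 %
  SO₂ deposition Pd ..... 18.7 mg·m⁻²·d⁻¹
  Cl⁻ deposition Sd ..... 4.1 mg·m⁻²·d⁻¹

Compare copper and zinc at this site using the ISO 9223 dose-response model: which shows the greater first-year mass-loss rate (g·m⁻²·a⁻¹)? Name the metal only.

copper: temperature factor f = -0.080·(15.9) = -1.2720
  SO₂ term: 0.0053·18.7^0.26·exp(0.059·86-1.2720) = 0.5083
  Sd branch = 0.01025·Sd^0.27·e^(0.036·RH+0.049·T) = 1.18 μm/a
  sum: 0.5083 + 1.18 → r_corr = 1.688 μm/a
  mass loss = 1.688 μm/a × 8.96 g/cm³ = 15.13 g·m⁻²·a⁻¹
zinc: temperature factor f = -0.071·(15.9) = -1.1289
  Pd branch = 0.0129·Pd^0.44·e^(0.046·RH+f) = 0.7907 μm/a
  Cl⁻ term: 0.0175·4.1^0.57·exp(0.008·86+0.085·25.9) = 0.7034
  sum: 0.7907 + 0.7034 → r_corr = 1.494 μm/a
  mass loss = 1.494 μm/a × 7.14 g/cm³ = 10.67 g·m⁻²·a⁻¹
Ordering by g·m⁻²·a⁻¹: copper (15.1) > zinc (10.7)

copper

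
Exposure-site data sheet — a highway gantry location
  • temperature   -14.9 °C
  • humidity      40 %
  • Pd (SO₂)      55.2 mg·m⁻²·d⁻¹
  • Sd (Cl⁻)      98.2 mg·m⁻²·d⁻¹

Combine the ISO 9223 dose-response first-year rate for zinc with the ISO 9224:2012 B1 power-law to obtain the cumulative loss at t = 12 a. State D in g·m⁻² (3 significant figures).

zinc: T≤10 °C ⇒ hinge +0.038·(-14.9−10) = -0.9462
  sulphur-dioxide contribution → 0.1842 μm/a
  chloride contribution → 0.09279 μm/a
  total first-year rate 0.277 μm/a
Long-term exponent b (ISO 9224 Table 2, B1) = 0.813
  D(12) = 0.277 × 12^0.813 = 0.277 × 7.54 = 2.088 μm
  Mass loss = 2.088 μm × 7.14 g/cm³ = 14.91 g·m⁻²

D(12) = 14.9 g·m⁻²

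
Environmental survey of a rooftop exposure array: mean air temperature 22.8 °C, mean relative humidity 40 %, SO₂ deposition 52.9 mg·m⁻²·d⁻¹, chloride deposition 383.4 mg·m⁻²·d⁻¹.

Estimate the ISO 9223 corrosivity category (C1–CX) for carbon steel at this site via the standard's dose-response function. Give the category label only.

C4

carbon steel: T>10 °C ⇒ hinge -0.054·(22.8−10) = -0.6912
  SO₂ term: 1.77·52.9^0.52·exp(0.02·40-0.6912) = 15.54
  Cl⁻ term: 0.102·383.4^0.62·exp(0.033·40+0.04·22.8) = 38
  sum: 15.54 + 38 → r_corr = 53.54 μm/a
Category bounds: 50…80 μm/a bracket r_corr ⇒ C4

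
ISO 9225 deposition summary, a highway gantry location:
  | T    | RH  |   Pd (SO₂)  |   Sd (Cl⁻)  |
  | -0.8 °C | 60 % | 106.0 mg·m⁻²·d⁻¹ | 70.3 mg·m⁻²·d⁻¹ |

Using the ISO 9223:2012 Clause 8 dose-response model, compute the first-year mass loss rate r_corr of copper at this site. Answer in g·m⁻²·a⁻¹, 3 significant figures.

r_corr = 3.83 g·m⁻²·a⁻¹

copper: T≤10 °C ⇒ hinge +0.126·(-0.8−10) = -1.3608
  sulphur-dioxide contribution → 0.1575 μm/a
  chloride contribution → 0.2694 μm/a
  total first-year rate 0.4269 μm/a
Convert to mass loss: 0.4269 μm/a × 8.96 g/cm³ = 3.825 g·m⁻²·a⁻¹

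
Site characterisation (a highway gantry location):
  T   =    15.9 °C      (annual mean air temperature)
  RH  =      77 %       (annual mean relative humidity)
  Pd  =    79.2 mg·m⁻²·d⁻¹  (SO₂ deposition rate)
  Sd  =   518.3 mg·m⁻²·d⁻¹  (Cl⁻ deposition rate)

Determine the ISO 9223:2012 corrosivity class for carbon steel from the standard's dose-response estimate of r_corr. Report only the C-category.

carbon steel: T>10 °C ⇒ hinge -0.054·(15.9−10) = -0.3186
  SO₂ term: 1.77·79.2^0.52·exp(0.02·77-0.3186) = 58.31
  Sd branch = 0.102·Sd^0.62·e^(0.033·RH+0.04·T) = 117.9 μm/a
  r_corr = 58.31 + 117.9 = 176.2 μm/a
176 μm/a falls in (80, 200] for carbon steel → category C5

C5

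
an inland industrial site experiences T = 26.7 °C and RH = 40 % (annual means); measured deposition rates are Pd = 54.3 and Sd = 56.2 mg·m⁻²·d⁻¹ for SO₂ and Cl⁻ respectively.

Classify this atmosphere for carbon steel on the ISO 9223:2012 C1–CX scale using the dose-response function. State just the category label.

carbon steel: T>10 °C ⇒ hinge -0.054·(26.7−10) = -0.9018
  sulphur-dioxide contribution → 12.76 μm/a
  chloride contribution → 13.51 μm/a
  total first-year rate 26.27 μm/a
ISO 9223 Table 2 (carbon steel): 25 < 26.3 ≤ 50 μm/a ⇒ C3

C3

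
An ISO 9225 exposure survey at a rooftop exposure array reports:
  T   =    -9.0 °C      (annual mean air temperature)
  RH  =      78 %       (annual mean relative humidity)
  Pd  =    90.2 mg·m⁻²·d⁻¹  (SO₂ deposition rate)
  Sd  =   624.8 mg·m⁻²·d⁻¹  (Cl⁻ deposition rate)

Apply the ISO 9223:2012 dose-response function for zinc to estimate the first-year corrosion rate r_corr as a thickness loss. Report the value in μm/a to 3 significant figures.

r_corr = 2.24 μm/a

zinc: T≤10 °C ⇒ hinge +0.038·(-9.0−10) = -0.7220
  Pd branch = 0.0129·Pd^0.44·e^(0.046·RH+f) = 1.643 μm/a
  Cl⁻ term: 0.0175·624.8^0.57·exp(0.008·78+0.085·-9.0) = 0.5962
  sum: 1.643 + 0.5962 → r_corr = 2.239 μm/a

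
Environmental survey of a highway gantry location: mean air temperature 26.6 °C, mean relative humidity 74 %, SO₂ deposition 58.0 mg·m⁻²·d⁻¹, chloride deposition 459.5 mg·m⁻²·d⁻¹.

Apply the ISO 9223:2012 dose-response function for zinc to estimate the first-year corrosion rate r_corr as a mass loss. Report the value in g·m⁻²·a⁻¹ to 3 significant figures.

r_corr = 76.4 g·m⁻²·a⁻¹

zinc: T>10 °C ⇒ hinge -0.071·(26.6−10) = -1.1786
  Pd branch = 0.0129·Pd^0.44·e^(0.046·RH+f) = 0.7128 μm/a
  Cl⁻ term: 0.0175·459.5^0.57·exp(0.008·74+0.085·26.6) = 9.99
  sum: 0.7128 + 9.99 → r_corr = 10.7 μm/a
Convert to mass loss: 10.7 μm/a × 7.14 g/cm³ = 76.42 g·m⁻²·a⁻¹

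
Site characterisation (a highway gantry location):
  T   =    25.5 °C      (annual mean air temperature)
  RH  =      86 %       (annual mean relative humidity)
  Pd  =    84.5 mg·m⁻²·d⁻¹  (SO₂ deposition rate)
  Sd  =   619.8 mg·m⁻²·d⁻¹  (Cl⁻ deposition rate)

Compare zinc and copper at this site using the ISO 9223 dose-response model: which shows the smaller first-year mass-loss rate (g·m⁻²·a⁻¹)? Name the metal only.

zinc: temperature factor f = -0.071·(15.5) = -1.1005
  sulphur-dioxide contribution → 1.58 μm/a
  chloride contribution → 11.88 μm/a
  ⇒ r_corr(zinc) = 13.46 μm/a
  mass loss = 13.46 μm/a × 7.14 g/cm³ = 96.09 g·m⁻²·a⁻¹
copper: temperature factor f = -0.080·(15.5) = -1.2400
  sulphur-dioxide contribution → 0.7769 μm/a
  chloride contribution → 4.486 μm/a
  total first-year rate 5.263 μm/a
  mass loss = 5.263 μm/a × 8.96 g/cm³ = 47.16 g·m⁻²·a⁻¹
Ordering by g·m⁻²·a⁻¹: zinc (96.1) > copper (47.2)

copper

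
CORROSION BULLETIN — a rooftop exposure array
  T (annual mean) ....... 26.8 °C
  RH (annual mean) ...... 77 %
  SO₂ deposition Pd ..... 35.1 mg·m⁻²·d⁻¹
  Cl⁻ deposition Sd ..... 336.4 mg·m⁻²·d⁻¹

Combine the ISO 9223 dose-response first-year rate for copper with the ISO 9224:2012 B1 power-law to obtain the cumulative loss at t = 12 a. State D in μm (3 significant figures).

D(12) = 17.1 μm

copper: temperature factor f = -0.080·(16.8) = -1.3440
  SO₂ term: 0.0053·35.1^0.26·exp(0.059·77-1.3440) = 0.3276
  Sd branch = 0.01025·Sd^0.27·e^(0.036·RH+0.049·T) = 2.932 μm/a
  r_corr = 0.3276 + 2.932 = 3.26 μm/a
ISO 9224: D(t) = r_corr · t^b with b = 0.667 (copper, B1)
  D(12) = 3.26 × 12^0.667 = 3.26 × 5.246 = 17.1 μm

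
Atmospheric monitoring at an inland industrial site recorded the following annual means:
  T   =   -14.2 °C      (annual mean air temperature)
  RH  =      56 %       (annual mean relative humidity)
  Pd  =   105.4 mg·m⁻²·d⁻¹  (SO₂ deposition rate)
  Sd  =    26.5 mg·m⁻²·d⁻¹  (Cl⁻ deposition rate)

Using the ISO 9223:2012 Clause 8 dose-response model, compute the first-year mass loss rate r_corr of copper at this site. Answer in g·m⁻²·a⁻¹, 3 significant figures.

r_corr = 1.04 g·m⁻²·a⁻¹

copper: T≤10 °C ⇒ hinge +0.126·(-14.2−10) = -3.0492
  SO₂ term: 0.0053·105.4^0.26·exp(0.059·56-3.0492) = 0.02295
  Sd branch = 0.01025·Sd^0.27·e^(0.036·RH+0.049·T) = 0.09297 μm/a
  sum: 0.02295 + 0.09297 → r_corr = 0.1159 μm/a
Convert to mass loss: 0.1159 μm/a × 8.96 g/cm³ = 1.039 g·m⁻²·a⁻¹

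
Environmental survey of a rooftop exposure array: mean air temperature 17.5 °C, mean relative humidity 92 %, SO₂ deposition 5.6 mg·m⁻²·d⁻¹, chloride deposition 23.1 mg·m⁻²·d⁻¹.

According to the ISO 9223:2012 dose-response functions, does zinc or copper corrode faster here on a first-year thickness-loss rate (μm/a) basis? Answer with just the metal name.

copper

zinc: T>10 °C ⇒ hinge -0.071·(17.5−10) = -0.5325
  sulphur-dioxide contribution → 1.113 μm/a
  chloride contribution → 0.9682 μm/a
  ⇒ r_corr(zinc) = 2.081 μm/a
copper: temperature factor f = -0.080·(7.5) = -0.6000
  sulphur-dioxide contribution → 1.037 μm/a
  chloride contribution → 1.548 μm/a
  total first-year rate 2.584 μm/a
Ordering by μm/a: copper (2.58) > zinc (2.08)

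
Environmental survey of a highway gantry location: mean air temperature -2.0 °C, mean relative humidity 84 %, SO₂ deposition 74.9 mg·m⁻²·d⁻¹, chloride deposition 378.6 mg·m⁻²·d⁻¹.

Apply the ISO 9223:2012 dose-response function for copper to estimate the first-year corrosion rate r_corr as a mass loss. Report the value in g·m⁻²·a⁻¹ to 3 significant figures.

copper: temperature factor f = +0.126·(-12.0) = -1.5120
  sulphur-dioxide contribution → 0.5097 μm/a
  chloride contribution → 0.9497 μm/a
  total first-year rate 1.459 μm/a
Convert to mass loss: 1.459 μm/a × 8.96 g/cm³ = 13.08 g·m⁻²·a⁻¹

r_corr = 13.1 g·m⁻²·a⁻¹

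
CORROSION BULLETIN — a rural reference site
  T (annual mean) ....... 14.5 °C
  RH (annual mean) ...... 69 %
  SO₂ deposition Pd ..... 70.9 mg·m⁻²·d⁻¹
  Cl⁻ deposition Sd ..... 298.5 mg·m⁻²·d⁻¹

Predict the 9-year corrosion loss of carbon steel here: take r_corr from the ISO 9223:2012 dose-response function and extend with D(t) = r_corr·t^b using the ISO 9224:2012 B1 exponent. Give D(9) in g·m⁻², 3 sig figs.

D(9) = 2.76e+03 g·m⁻²

carbon steel: f(T) = -0.054·(T−10) [T>10 °C] = -0.2430
  Pd branch = 1.77·Pd^0.52·e^(0.02·RH+f) = 50.59 μm/a
  Sd branch = 0.102·Sd^0.62·e^(0.033·RH+0.04·T) = 60.79 μm/a
  sum: 50.59 + 60.79 → r_corr = 111.4 μm/a
Power-law: D(9) = r_corr · 9^0.523
  D(9) = 111.4 × 9^0.523 = 111.4 × 3.156 = 351.5 μm
  Mass loss = 351.5 μm × 7.85 g/cm³ = 2759 g·m⁻²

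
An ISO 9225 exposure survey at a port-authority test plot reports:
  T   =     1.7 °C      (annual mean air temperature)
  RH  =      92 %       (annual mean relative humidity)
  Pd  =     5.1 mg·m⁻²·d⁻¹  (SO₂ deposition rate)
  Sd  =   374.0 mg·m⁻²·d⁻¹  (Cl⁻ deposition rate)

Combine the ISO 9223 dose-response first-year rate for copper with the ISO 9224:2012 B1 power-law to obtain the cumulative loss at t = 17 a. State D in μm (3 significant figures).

D(17) = 14.3 μm

copper: f(T) = +0.126·(T−10) [T≤10 °C] = -1.0458
  Pd branch = 0.0053·Pd^0.26·e^(0.059·RH+f) = 0.6478 μm/a
  Sd branch = 0.01025·Sd^0.27·e^(0.036·RH+0.049·T) = 1.513 μm/a
  r_corr = 0.6478 + 1.513 = 2.161 μm/a
ISO 9224: D(t) = r_corr · t^b with b = 0.667 (copper, B1)
  D(17) = 2.161 × 17^0.667 = 2.161 × 6.618 = 14.3 μm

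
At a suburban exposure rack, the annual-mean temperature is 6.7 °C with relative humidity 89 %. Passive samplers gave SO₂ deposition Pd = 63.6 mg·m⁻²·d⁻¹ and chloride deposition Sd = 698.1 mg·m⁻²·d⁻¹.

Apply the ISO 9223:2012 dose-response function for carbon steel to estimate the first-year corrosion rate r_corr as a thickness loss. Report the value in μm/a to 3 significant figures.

r_corr = 201 μm/a

carbon steel: f(T) = +0.150·(T−10) [T≤10 °C] = -0.4950
  sulphur-dioxide contribution → 55.44 μm/a
  chloride contribution → 145.8 μm/a
  total first-year rate 201.2 μm/a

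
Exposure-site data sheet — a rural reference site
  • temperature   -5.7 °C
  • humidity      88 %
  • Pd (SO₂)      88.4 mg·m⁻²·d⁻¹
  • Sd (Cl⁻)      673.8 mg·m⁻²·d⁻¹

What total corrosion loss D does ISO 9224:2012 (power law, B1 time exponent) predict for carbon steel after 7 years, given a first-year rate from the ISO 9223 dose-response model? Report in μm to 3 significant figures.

D(7) = 260 μm

carbon steel: temperature factor f = +0.150·(-15.7) = -2.3550
  SO₂ term: 1.77·88.4^0.52·exp(0.02·88-2.3550) = 10.04
  Cl⁻ term: 0.102·673.8^0.62·exp(0.033·88+0.04·-5.7) = 84.04
  sum: 10.04 + 84.04 → r_corr = 94.07 μm/a
ISO 9224: D(t) = r_corr · t^b with b = 0.523 (carbon steel, B1)
  D(7) = 94.07 × 7^0.523 = 94.07 × 2.767 = 260.3 μm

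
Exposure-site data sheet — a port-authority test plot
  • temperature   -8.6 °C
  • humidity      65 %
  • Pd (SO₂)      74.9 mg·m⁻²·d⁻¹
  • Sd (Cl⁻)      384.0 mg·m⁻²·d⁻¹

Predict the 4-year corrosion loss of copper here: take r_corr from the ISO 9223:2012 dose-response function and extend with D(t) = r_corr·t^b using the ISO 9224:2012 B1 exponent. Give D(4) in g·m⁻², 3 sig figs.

D(4) = 9.50 g·m⁻²

copper: f(T) = +0.126·(T−10) [T≤10 °C] = -2.3436
  SO₂ term: 0.0053·74.9^0.26·exp(0.059·65-2.3436) = 0.07233
  Sd branch = 0.01025·Sd^0.27·e^(0.036·RH+0.049·T) = 0.3481 μm/a
  r_corr = 0.07233 + 0.3481 = 0.4205 μm/a
Power-law: D(4) = r_corr · 4^0.667
  D(4) = 0.4205 × 4^0.667 = 0.4205 × 2.521 = 1.06 μm
  Mass loss = 1.06 μm × 8.96 g/cm³ = 9.497 g·m⁻²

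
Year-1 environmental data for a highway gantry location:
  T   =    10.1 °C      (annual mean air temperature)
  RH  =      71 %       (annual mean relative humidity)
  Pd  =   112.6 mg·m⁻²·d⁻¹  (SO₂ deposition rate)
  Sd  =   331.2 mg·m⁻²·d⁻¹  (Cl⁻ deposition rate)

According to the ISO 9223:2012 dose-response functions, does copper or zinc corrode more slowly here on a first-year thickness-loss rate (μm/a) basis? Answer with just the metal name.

copper: temperature factor f = -0.080·(0.1) = -0.0080
  sulphur-dioxide contribution → 1.184 μm/a
  chloride contribution → 1.038 μm/a
  total first-year rate 2.222 μm/a
zinc: T>10 °C ⇒ hinge -0.071·(10.1−10) = -0.0071
  sulphur-dioxide contribution → 2.683 μm/a
  chloride contribution → 1.991 μm/a
  ⇒ r_corr(zinc) = 4.674 μm/a
Ordering by μm/a: zinc (4.67) > copper (2.22)

copper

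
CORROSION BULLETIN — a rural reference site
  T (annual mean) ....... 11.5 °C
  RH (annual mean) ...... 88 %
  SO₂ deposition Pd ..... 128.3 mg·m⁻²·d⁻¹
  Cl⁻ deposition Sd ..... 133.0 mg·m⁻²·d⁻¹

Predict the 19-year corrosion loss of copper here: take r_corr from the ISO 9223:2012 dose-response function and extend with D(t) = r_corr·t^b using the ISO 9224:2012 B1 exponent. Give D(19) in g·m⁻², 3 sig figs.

D(19) = 293 g·m⁻²

copper: f(T) = -0.080·(T−10) [T>10 °C] = -0.1200
  Pd branch = 0.0053·Pd^0.26·e^(0.059·RH+f) = 2.986 μm/a
  Sd branch = 0.01025·Sd^0.27·e^(0.036·RH+0.049·T) = 1.602 μm/a
  r_corr = 2.986 + 1.602 = 4.589 μm/a
Long-term exponent b (ISO 9224 Table 2, B1) = 0.667
  D(19) = 4.589 × 19^0.667 = 4.589 × 7.127 = 32.71 μm
  Mass loss = 32.71 μm × 8.96 g/cm³ = 293 g·m⁻²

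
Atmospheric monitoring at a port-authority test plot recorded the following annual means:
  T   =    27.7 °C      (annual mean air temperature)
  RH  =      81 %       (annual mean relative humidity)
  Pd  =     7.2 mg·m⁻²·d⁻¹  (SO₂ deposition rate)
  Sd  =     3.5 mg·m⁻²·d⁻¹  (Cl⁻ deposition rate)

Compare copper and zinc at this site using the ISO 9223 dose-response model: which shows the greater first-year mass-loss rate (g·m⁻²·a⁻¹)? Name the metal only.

copper

copper: f(T) = -0.080·(T−10) [T>10 °C] = -1.4160
  sulphur-dioxide contribution → 0.2557 μm/a
  chloride contribution → 1.032 μm/a
  ⇒ r_corr(copper) = 1.287 μm/a
  mass loss = 1.287 μm/a × 8.96 g/cm³ = 11.53 g·m⁻²·a⁻¹
zinc: f(T) = -0.071·(T−10) [T>10 °C] = -1.2567
  sulphur-dioxide contribution → 0.3633 μm/a
  chloride contribution → 0.7197 μm/a
  total first-year rate 1.083 μm/a
  mass loss = 1.083 μm/a × 7.14 g/cm³ = 7.732 g·m⁻²·a⁻¹
Ordering by g·m⁻²·a⁻¹: copper (11.5) > zinc (7.73)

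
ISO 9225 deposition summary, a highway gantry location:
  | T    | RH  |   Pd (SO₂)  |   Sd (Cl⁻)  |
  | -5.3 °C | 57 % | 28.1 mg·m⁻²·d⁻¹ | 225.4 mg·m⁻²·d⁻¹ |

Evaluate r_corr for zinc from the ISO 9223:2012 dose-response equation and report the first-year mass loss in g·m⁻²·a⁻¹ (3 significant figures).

zinc: temperature factor f = +0.038·(-15.3) = -0.5814
  sulphur-dioxide contribution → 0.4308 μm/a
  chloride contribution → 0.386 μm/a
  ⇒ r_corr(zinc) = 0.8168 μm/a
Convert to mass loss: 0.8168 μm/a × 7.14 g/cm³ = 5.832 g·m⁻²·a⁻¹

r_corr = 5.83 g·m⁻²·a⁻¹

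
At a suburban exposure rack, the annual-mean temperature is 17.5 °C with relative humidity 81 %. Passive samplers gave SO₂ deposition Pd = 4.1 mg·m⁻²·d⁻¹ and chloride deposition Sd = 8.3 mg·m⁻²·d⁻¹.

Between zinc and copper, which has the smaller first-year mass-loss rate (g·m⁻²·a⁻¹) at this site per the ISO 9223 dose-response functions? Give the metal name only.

zinc

zinc: temperature factor f = -0.071·(7.5) = -0.5325
  sulphur-dioxide contribution → 0.585 μm/a
  chloride contribution → 0.4947 μm/a
  ⇒ r_corr(zinc) = 1.08 μm/a
  mass loss = 1.08 μm/a × 7.14 g/cm³ = 7.709 g·m⁻²·a⁻¹
copper: T>10 °C ⇒ hinge -0.080·(17.5−10) = -0.6000
  sulphur-dioxide contribution → 0.4995 μm/a
  chloride contribution → 0.7901 μm/a
  ⇒ r_corr(copper) = 1.29 μm/a
  mass loss = 1.29 μm/a × 8.96 g/cm³ = 11.55 g·m⁻²·a⁻¹
Ordering by g·m⁻²·a⁻¹: copper (11.6) > zinc (7.71)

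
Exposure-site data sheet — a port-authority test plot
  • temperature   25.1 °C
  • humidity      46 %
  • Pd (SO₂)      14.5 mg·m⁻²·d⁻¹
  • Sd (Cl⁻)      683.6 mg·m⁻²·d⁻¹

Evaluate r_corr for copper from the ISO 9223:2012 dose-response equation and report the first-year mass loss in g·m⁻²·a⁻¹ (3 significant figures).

r_corr = 10.0 g·m⁻²·a⁻¹

copper: temperature factor f = -0.080·(15.1) = -1.2080
  SO₂ term: 0.0053·14.5^0.26·exp(0.059·46-1.2080) = 0.04789
  Cl⁻ term: 0.01025·683.6^0.27·exp(0.036·46+0.049·25.1) = 1.07
  sum: 0.04789 + 1.07 → r_corr = 1.118 μm/a
Convert to mass loss: 1.118 μm/a × 8.96 g/cm³ = 10.02 g·m⁻²·a⁻¹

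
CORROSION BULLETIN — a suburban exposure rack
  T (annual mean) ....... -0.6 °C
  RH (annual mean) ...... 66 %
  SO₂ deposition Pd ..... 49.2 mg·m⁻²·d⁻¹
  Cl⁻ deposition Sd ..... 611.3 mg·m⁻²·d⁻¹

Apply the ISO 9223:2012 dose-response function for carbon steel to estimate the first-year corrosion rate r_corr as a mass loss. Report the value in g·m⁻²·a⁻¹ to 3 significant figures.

carbon steel: T≤10 °C ⇒ hinge +0.150·(-0.6−10) = -1.5900
  SO₂ term: 1.77·49.2^0.52·exp(0.02·66-1.5900) = 10.25
  Cl⁻ term: 0.102·611.3^0.62·exp(0.033·66+0.04·-0.6) = 46.94
  sum: 10.25 + 46.94 → r_corr = 57.19 μm/a
Convert to mass loss: 57.19 μm/a × 7.85 g/cm³ = 448.9 g·m⁻²·a⁻¹

r_corr = 449 g·m⁻²·a⁻¹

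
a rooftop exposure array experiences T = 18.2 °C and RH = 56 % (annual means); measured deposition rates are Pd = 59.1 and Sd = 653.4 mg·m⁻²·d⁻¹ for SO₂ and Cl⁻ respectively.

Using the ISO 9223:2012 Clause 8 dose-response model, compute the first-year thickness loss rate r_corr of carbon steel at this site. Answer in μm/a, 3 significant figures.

carbon steel: temperature factor f = -0.054·(8.2) = -0.4428
  SO₂ term: 1.77·59.1^0.52·exp(0.02·56-0.4428) = 29.06
  Cl⁻ term: 0.102·653.4^0.62·exp(0.033·56+0.04·18.2) = 74.6
  r_corr = 29.06 + 74.6 = 103.7 μm/a

r_corr = 104 μm/a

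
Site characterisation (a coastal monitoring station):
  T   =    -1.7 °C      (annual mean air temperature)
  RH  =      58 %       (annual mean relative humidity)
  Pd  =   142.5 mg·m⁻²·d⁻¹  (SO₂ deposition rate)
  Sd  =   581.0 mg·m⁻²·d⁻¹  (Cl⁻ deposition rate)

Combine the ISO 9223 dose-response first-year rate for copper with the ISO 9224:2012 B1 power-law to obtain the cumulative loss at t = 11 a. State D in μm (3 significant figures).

copper: f(T) = +0.126·(T−10) [T≤10 °C] = -1.4742
  Pd branch = 0.0053·Pd^0.26·e^(0.059·RH+f) = 0.135 μm/a
  Cl⁻ term: 0.01025·581.0^0.27·exp(0.036·58+0.049·-1.7) = 0.4243
  sum: 0.135 + 0.4243 → r_corr = 0.5593 μm/a
Long-term exponent b (ISO 9224 Table 2, B1) = 0.667
  D(11) = 0.5593 × 11^0.667 = 0.5593 × 4.95 = 2.768 μm

D(11) = 2.77 μm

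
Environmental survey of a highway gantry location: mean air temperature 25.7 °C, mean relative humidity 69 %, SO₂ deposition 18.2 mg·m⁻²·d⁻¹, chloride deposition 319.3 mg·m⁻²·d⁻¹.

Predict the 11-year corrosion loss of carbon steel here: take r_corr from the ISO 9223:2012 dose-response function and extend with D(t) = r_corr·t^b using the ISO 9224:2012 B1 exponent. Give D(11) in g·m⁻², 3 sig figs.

D(11) = 3.10e+03 g·m⁻²

carbon steel: T>10 °C ⇒ hinge -0.054·(25.7−10) = -0.8478
  Pd branch = 1.77·Pd^0.52·e^(0.02·RH+f) = 13.63 μm/a
  Cl⁻ term: 0.102·319.3^0.62·exp(0.033·69+0.04·25.7) = 99.21
  sum: 13.63 + 99.21 → r_corr = 112.8 μm/a
Power-law: D(11) = r_corr · 11^0.523
  D(11) = 112.8 × 11^0.523 = 112.8 × 3.505 = 395.4 μm
  Mass loss = 395.4 μm × 7.85 g/cm³ = 3104 g·m⁻²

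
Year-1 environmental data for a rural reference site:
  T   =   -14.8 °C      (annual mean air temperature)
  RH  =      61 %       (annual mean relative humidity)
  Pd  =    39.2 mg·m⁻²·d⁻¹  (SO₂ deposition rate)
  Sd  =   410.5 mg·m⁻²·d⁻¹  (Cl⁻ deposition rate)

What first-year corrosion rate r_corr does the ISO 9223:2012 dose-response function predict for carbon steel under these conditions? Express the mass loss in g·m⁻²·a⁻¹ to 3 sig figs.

r_corr = 146 g·m⁻²·a⁻¹

carbon steel: temperature factor f = +0.150·(-24.8) = -3.7200
  Pd branch = 1.77·Pd^0.52·e^(0.02·RH+f) = 0.9789 μm/a
  Sd branch = 0.102·Sd^0.62·e^(0.033·RH+0.04·T) = 17.62 μm/a
  sum: 0.9789 + 17.62 → r_corr = 18.6 μm/a
Convert to mass loss: 18.6 μm/a × 7.85 g/cm³ = 146 g·m⁻²·a⁻¹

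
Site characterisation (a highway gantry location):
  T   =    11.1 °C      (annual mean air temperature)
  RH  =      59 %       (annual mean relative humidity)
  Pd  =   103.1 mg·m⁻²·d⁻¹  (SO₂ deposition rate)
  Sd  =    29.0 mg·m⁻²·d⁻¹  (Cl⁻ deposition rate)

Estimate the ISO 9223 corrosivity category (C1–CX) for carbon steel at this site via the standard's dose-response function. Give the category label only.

carbon steel: T>10 °C ⇒ hinge -0.054·(11.1−10) = -0.0594
  SO₂ term: 1.77·103.1^0.52·exp(0.02·59-0.0594) = 60.47
  Cl⁻ term: 0.102·29.0^0.62·exp(0.033·59+0.04·11.1) = 8.988
  r_corr = 60.47 + 8.988 = 69.46 μm/a
ISO 9223 Table 2 (carbon steel): 50 < 69.5 ≤ 80 μm/a ⇒ C4

C4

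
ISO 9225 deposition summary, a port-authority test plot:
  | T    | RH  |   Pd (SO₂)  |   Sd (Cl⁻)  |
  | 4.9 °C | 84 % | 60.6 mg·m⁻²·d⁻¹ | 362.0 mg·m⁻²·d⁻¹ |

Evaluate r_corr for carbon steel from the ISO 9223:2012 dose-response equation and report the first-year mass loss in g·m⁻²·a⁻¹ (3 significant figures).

r_corr = 894 g·m⁻²·a⁻¹

carbon steel: f(T) = +0.150·(T−10) [T≤10 °C] = -0.7650
  SO₂ term: 1.77·60.6^0.52·exp(0.02·84-0.7650) = 37.35
  Sd branch = 0.102·Sd^0.62·e^(0.033·RH+0.04·T) = 76.56 μm/a
  sum: 37.35 + 76.56 → r_corr = 113.9 μm/a
Convert to mass loss: 113.9 μm/a × 7.85 g/cm³ = 894.1 g·m⁻²·a⁻¹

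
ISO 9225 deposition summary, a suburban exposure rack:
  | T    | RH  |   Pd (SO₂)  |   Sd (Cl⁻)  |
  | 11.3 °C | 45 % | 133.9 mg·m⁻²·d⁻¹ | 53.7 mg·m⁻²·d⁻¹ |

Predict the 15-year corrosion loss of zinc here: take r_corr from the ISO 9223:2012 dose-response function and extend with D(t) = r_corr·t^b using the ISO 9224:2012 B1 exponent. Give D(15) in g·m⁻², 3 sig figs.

zinc: f(T) = -0.071·(T−10) [T>10 °C] = -0.0923
  SO₂ term: 0.0129·133.9^0.44·exp(0.046·45-0.0923) = 0.804
  Cl⁻ term: 0.0175·53.7^0.57·exp(0.008·45+0.085·11.3) = 0.6348
  r_corr = 0.804 + 0.6348 = 1.439 μm/a
Long-term exponent b (ISO 9224 Table 2, B1) = 0.813
  D(15) = 1.439 × 15^0.813 = 1.439 × 9.04 = 13.01 μm
  Mass loss = 13.01 μm × 7.14 g/cm³ = 92.87 g·m⁻²

D(15) = 92.9 g·m⁻²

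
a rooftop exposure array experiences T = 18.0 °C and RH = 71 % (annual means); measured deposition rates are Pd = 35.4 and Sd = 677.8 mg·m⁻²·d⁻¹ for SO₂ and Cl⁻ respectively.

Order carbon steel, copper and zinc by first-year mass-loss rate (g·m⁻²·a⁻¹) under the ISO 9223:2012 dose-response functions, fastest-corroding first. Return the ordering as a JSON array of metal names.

carbon steel: f(T) = -0.054·(T−10) [T>10 °C] = -0.4320
  sulphur-dioxide contribution → 30.38 μm/a
  chloride contribution → 124.2 μm/a
  total first-year rate 154.6 μm/a
  mass loss = 154.6 μm/a × 7.85 g/cm³ = 1213 g·m⁻²·a⁻¹
copper: T>10 °C ⇒ hinge -0.080·(18.0−10) = -0.6400
  sulphur-dioxide contribution → 0.4659 μm/a
  chloride contribution → 1.854 μm/a
  ⇒ r_corr(copper) = 2.32 μm/a
  mass loss = 2.32 μm/a × 8.96 g/cm³ = 20.79 g·m⁻²·a⁻¹
zinc: temperature factor f = -0.071·(8.0) = -0.5680
  sulphur-dioxide contribution → 0.9202 μm/a
  chloride contribution → 5.86 μm/a
  ⇒ r_corr(zinc) = 6.78 μm/a
  mass loss = 6.78 μm/a × 7.14 g/cm³ = 48.41 g·m⁻²·a⁻¹
Ordering by g·m⁻²·a⁻¹: carbon steel (1210) > zinc (48.4) > copper (20.8)

["carbon steel", "zinc", "copper"]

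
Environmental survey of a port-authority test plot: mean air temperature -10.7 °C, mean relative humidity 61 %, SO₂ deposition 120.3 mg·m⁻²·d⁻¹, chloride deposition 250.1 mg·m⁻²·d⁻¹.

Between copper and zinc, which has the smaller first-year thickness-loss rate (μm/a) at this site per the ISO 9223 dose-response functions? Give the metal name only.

copper

copper: f(T) = +0.126·(T−10) [T≤10 °C] = -2.6082
  SO₂ term: 0.0053·120.3^0.26·exp(0.059·61-2.6082) = 0.0496
  Sd branch = 0.01025·Sd^0.27·e^(0.036·RH+0.049·T) = 0.2422 μm/a
  r_corr = 0.0496 + 0.2422 = 0.2918 μm/a
zinc: temperature factor f = +0.038·(-20.7) = -0.7866
  Pd branch = 0.0129·Pd^0.44·e^(0.046·RH+f) = 0.7997 μm/a
  Sd branch = 0.0175·Sd^0.57·e^(0.008·RH+0.085·T) = 0.2672 μm/a
  sum: 0.7997 + 0.2672 → r_corr = 1.067 μm/a
Ordering by μm/a: zinc (1.07) > copper (0.292)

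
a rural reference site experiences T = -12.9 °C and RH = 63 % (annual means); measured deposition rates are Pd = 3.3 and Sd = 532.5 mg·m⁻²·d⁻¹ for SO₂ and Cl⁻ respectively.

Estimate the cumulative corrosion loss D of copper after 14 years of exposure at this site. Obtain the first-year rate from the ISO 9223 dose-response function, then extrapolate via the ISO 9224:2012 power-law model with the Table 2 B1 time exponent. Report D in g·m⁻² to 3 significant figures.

copper: T≤10 °C ⇒ hinge +0.126·(-12.9−10) = -2.8854
  sulphur-dioxide contribution → 0.01661 μm/a
  chloride contribution → 0.2866 μm/a
  total first-year rate 0.3032 μm/a
ISO 9224: D(t) = r_corr · t^b with b = 0.667 (copper, B1)
  D(14) = 0.3032 × 14^0.667 = 0.3032 × 5.814 = 1.763 μm
  Mass loss = 1.763 μm × 8.96 g/cm³ = 15.8 g·m⁻²

D(14) = 15.8 g·m⁻²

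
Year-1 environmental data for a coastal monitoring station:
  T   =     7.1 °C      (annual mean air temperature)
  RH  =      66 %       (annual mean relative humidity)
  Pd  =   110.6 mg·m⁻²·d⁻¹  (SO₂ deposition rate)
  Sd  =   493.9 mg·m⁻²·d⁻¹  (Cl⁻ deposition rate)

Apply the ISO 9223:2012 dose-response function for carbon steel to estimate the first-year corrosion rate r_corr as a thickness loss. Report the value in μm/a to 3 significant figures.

r_corr = 106 μm/a

carbon steel: temperature factor f = +0.150·(-2.9) = -0.4350
  SO₂ term: 1.77·110.6^0.52·exp(0.02·66-0.4350) = 49.55
  Sd branch = 0.102·Sd^0.62·e^(0.033·RH+0.04·T) = 55.96 μm/a
  sum: 49.55 + 55.96 → r_corr = 105.5 μm/a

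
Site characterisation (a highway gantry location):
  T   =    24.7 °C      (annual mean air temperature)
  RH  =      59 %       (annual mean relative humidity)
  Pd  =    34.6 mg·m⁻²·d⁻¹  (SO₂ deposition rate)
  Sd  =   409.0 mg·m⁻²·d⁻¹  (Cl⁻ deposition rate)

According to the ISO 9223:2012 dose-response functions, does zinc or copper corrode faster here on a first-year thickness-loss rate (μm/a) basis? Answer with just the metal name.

zinc: temperature factor f = -0.071·(14.7) = -1.0437
  SO₂ term: 0.0129·34.6^0.44·exp(0.046·59-1.0437) = 0.326
  Cl⁻ term: 0.0175·409.0^0.57·exp(0.008·59+0.085·24.7) = 7.055
  sum: 0.326 + 7.055 → r_corr = 7.381 μm/a
copper: f(T) = -0.080·(T−10) [T>10 °C] = -1.1760
  SO₂ term: 0.0053·34.6^0.26·exp(0.059·59-1.1760) = 0.1335
  Cl⁻ term: 0.01025·409.0^0.27·exp(0.036·59+0.049·24.7) = 1.459
  r_corr = 0.1335 + 1.459 = 1.592 μm/a
Ordering by μm/a: zinc (7.38) > copper (1.59)

zinc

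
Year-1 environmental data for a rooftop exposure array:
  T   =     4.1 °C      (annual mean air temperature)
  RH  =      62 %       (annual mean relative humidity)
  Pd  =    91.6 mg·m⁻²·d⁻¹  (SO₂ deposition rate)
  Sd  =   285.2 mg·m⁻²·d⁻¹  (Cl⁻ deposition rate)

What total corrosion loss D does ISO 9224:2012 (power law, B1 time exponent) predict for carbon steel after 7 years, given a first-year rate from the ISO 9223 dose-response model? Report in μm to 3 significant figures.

carbon steel: temperature factor f = +0.150·(-5.9) = -0.8850
  sulphur-dioxide contribution → 26.44 μm/a
  chloride contribution → 30.94 μm/a
  total first-year rate 57.39 μm/a
ISO 9224: D(t) = r_corr · t^b with b = 0.523 (carbon steel, B1)
  D(7) = 57.39 × 7^0.523 = 57.39 × 2.767 = 158.8 μm

D(7) = 159 μm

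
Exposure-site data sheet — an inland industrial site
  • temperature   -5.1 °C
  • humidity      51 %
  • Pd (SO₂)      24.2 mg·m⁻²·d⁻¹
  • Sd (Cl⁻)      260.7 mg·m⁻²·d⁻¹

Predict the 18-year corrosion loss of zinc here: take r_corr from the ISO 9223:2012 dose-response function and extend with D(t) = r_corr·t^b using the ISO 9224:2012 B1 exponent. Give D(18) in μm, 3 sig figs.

zinc: f(T) = +0.038·(T−10) [T≤10 °C] = -0.5738
  Pd branch = 0.0129·Pd^0.44·e^(0.046·RH+f) = 0.3084 μm/a
  Sd branch = 0.0175·Sd^0.57·e^(0.008·RH+0.085·T) = 0.4066 μm/a
  sum: 0.3084 + 0.4066 → r_corr = 0.715 μm/a
Long-term exponent b (ISO 9224 Table 2, B1) = 0.813
  D(18) = 0.715 × 18^0.813 = 0.715 × 10.48 = 7.496 μm

D(18) = 7.50 μm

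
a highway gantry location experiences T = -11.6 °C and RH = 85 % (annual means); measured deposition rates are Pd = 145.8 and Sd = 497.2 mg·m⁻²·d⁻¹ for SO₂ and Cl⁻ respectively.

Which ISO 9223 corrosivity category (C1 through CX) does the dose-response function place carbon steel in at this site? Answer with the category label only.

C4

carbon steel: T≤10 °C ⇒ hinge +0.150·(-11.6−10) = -3.2400
  Pd branch = 1.77·Pd^0.52·e^(0.02·RH+f) = 5.062 μm/a
  Sd branch = 0.102·Sd^0.62·e^(0.033·RH+0.04·T) = 49.79 μm/a
  sum: 5.062 + 49.79 → r_corr = 54.85 μm/a
Category bounds: 50…80 μm/a bracket r_corr ⇒ C4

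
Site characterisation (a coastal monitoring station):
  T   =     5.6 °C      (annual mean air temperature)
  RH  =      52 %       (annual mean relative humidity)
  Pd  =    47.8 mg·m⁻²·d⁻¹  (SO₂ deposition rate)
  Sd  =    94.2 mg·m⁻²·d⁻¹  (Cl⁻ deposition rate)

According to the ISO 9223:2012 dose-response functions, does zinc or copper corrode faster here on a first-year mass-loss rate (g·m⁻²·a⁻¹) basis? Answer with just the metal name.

zinc: f(T) = +0.038·(T−10) [T≤10 °C] = -0.1672
  SO₂ term: 0.0129·47.8^0.44·exp(0.046·52-0.1672) = 0.6543
  Sd branch = 0.0175·Sd^0.57·e^(0.008·RH+0.085·T) = 0.5697 μm/a
  sum: 0.6543 + 0.5697 → r_corr = 1.224 μm/a
  mass loss = 1.224 μm/a × 7.14 g/cm³ = 8.739 g·m⁻²·a⁻¹
copper: f(T) = +0.126·(T−10) [T≤10 °C] = -0.5544
  SO₂ term: 0.0053·47.8^0.26·exp(0.059·52-0.5544) = 0.1789
  Sd branch = 0.01025·Sd^0.27·e^(0.036·RH+0.049·T) = 0.2991 μm/a
  r_corr = 0.1789 + 0.2991 = 0.478 μm/a
  mass loss = 0.478 μm/a × 8.96 g/cm³ = 4.283 g·m⁻²·a⁻¹
Ordering by g·m⁻²·a⁻¹: zinc (8.74) > copper (4.28)

zinc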